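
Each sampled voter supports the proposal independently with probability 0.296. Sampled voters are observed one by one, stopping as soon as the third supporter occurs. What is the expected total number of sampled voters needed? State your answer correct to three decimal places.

Y = total sampled voters until the third success; negative binomial with r=3, p=0.296.
E[Y] = r / p = 3 / 0.296 = 10.13514

10.135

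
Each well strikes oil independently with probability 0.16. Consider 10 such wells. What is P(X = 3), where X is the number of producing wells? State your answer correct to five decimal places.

0.14504

X ~ Binomial(n=10, p=0.16).
P(X=3) = C(10,3) · p^3 · (1−p)^7
= 120 · 0.004096 · 0.29509 = 0.1450428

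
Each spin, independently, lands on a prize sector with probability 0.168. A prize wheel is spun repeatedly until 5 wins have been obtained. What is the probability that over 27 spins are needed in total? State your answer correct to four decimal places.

0.5160

Needing more than 27 spins ⇔ fewer than 5 successes in the first 27. With X ~ Binomial(27, 0.168), P(Y > 27) = P(X ≤ 4).
  k=0: C(27,0)·0.168^0·0.832^27 = 0.006972
  k=1: C(27,1)·0.168^1·0.832^26 = 0.038008
  k=2: C(27,2)·0.168^2·0.832^25 = 0.099772
  k=3: C(27,3)·0.168^3·0.832^24 = 0.167886
  k=4: C(27,4)·0.168^4·0.832^23 = 0.203400
P(X ≤ 4) = 0.516038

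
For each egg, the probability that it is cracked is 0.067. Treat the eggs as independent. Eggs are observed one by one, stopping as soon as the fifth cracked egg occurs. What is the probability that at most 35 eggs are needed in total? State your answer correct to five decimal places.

Finishing within 35 eggs ⇔ at least 5 successes in the first 35. With X ~ Binomial(35, 0.067), P(Y ≤ 35) = 1 − P(X ≤ 4).
  k=0: C(35,0)·0.067^0·0.933^35 = 0.0882790
  k=1: C(35,1)·0.067^1·0.933^34 = 0.2218803
  k=2: C(35,2)·0.067^2·0.933^33 = 0.2708699
  k=3: C(35,3)·0.067^3·0.933^32 = 0.2139669
  k=4: C(35,4)·0.067^4·0.933^31 = 0.1229221
1 − 0.9179182 = 0.0820818

0.08208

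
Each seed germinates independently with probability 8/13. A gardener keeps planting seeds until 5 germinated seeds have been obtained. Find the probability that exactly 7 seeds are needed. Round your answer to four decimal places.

Y = trial on which the fifth success occurs; negative binomial, r=5, p=0.615385.
P(Y=7) = C(6,4) · p^5 · (1−p)^2
= 15 · 0.088254 · 0.14793 = 0.195829

0.1958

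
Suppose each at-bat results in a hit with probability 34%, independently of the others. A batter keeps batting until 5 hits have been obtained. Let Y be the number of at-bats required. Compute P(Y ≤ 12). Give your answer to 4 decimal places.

0.3876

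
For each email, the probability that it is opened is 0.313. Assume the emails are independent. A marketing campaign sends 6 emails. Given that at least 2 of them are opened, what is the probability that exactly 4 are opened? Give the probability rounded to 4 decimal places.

X ~ Binomial(6, 0.313). Want P(X=4 | X≥2) = P(X=4) / P(X≥2).
P(X=4) = C(6,4)·0.313^4·0.687^2 = 0.067949
P(X≥2) = 1 − 0.105133 − 0.287395 = 0.607472
Ratio = 0.067949 / 0.607472 = 0.111855

0.1119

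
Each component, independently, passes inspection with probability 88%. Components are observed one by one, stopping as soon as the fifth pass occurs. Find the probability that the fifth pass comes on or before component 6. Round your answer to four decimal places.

0.8444

Finishing within 6 components ⇔ at least 5 successes in the first 6. With X ~ Binomial(6, 0.88), P(Y ≤ 6) = 1 − P(X ≤ 4).
  k=0: C(6,0)·0.88^0·0.12^6 = 0.000003
  k=1: C(6,1)·0.88^1·0.12^5 = 0.000131
  k=2: C(6,2)·0.88^2·0.12^4 = 0.002409
  k=3: C(6,3)·0.88^3·0.12^3 = 0.023552
  k=4: C(6,4)·0.88^4·0.12^2 = 0.129534
1 − 0.155629 = 0.844371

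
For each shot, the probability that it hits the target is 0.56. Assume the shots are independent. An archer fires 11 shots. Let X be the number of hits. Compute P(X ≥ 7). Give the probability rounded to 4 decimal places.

X ~ Binomial(11, 0.56); P(X ≥ 7) = Σ C(11,k) p^k (1−p)^(11−k) over k:
  k=7: C(11,7)·0.56^7·0.44^4 = 0.213619
  k=8: C(11,8)·0.56^8·0.44^3 = 0.135940
  k=9: C(11,9)·0.56^9·0.44^2 = 0.057671
  k=10: C(11,10)·0.56^10·0.44^1 = 0.014680
  k=11: C(11,11)·0.56^11·0.44^0 = 0.001699
Total = 0.423609

0.4236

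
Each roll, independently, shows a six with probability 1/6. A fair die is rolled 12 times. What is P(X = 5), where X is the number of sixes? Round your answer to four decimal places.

0.0284

X ~ Binomial(n=12, p=0.166667).
P(X=5) = C(12,5) · p^5 · (1−p)^7
= 792 · 0.0001286 · 0.27908 = 0.028425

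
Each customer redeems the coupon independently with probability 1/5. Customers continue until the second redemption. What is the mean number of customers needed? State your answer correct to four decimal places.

Y = total customers until the second success; negative binomial with r=2, p=0.20.
E[Y] = r / p = 2 / 0.20 = 10.000000

10.0000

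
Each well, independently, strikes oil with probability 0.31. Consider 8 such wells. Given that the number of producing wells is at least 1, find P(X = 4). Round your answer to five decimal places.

X ~ Binomial(8, 0.31). Want P(X=4 | X≥1) = P(X=4) / P(X≥1).
P(X=4) = C(8,4)·0.31^4·0.69^4 = 0.1465349
P(X≥1) = 1 − 0.0513798 = 0.9486202
Ratio = 0.1465349 / 0.9486202 = 0.1544717

0.15447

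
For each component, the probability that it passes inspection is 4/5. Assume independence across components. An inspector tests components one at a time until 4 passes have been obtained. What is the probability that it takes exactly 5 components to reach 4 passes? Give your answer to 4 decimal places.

Y = trial on which the fourth success occurs; negative binomial, r=4, p=0.80.
P(Y=5) = C(4,3) · p^4 · (1−p)^1
= 4 · 0.4096 · 0.2 = 0.327680

0.3277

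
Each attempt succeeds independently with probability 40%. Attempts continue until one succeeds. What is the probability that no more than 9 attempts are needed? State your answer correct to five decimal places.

Y = number of attempts to the first success; geometric, p = 0.40.
P(Y ≤ 9) = 1 − (1−p)^9 = 1 − 0.0100777 = 0.9899223

0.98992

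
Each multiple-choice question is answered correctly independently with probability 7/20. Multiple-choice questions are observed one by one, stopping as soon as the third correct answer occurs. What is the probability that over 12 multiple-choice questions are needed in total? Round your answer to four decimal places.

0.1513

Needing more than 12 multiple-choice questions ⇔ fewer than 3 successes in the first 12. With X ~ Binomial(12, 0.35), P(Y > 12) = P(X ≤ 2).
  k=0: C(12,0)·0.35^0·0.65^12 = 0.005688
  k=1: C(12,1)·0.35^1·0.65^11 = 0.036753
  k=2: C(12,2)·0.35^2·0.65^10 = 0.108846
P(X ≤ 2) = 0.151288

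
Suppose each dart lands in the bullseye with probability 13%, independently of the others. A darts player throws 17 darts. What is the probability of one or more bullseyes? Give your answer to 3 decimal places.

P(at least one) = 1 − P(none) = 1 − (1 − 0.13)^17
= 1 − 0.09372 = 0.90628

0.906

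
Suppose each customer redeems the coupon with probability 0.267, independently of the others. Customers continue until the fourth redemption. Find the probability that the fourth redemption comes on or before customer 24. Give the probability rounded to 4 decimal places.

Finishing within 24 customers ⇔ at least 4 successes in the first 24. With X ~ Binomial(24, 0.267), P(Y ≤ 24) = 1 − P(X ≤ 3).
  k=0: C(24,0)·0.267^0·0.733^24 = 0.000579
  k=1: C(24,1)·0.267^1·0.733^23 = 0.005060
  k=2: C(24,2)·0.267^2·0.733^22 = 0.021194
  k=3: C(24,3)·0.267^3·0.733^21 = 0.056615
1 − 0.083447 = 0.916553

0.9166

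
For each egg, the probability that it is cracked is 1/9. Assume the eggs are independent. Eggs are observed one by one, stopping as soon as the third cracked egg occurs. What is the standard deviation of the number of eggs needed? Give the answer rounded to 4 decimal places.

Y = total eggs until the third success; negative binomial with r=3, p=0.111111.
SD(Y) = √[r(1−p)/p²] = √(216.000000) = 14.696938

14.6969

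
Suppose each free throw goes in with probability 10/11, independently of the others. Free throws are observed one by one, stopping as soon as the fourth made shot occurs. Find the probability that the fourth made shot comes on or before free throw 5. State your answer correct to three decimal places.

Finishing within 5 free throws ⇔ at least 4 successes in the first 5. With X ~ Binomial(5, 0.909091), P(Y ≤ 5) = 1 − P(X ≤ 3).
  k=0: C(5,0)·0.909091^0·0.090909^5 = 0.00001
  k=1: C(5,1)·0.909091^1·0.090909^4 = 0.00031
  k=2: C(5,2)·0.909091^2·0.090909^3 = 0.00621
  k=3: C(5,3)·0.909091^3·0.090909^2 = 0.06209
1 − 0.06862 = 0.93138

0.931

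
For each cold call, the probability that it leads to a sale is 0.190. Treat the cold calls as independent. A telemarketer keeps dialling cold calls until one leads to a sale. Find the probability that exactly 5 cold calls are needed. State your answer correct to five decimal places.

Geometric (trials to first success), p = 0.19.
P(Y = 5) = (1−p)^4 · p = 0.43047 · 0.19 = 0.0817888

0.08179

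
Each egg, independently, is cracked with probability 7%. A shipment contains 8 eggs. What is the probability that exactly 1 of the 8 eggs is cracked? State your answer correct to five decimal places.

0.33695

X ~ Binomial(n=8, p=0.07).
P(X=1) = C(8,1) · p^1 · (1−p)^7
= 8 · 0.07 · 0.6017 = 0.3369525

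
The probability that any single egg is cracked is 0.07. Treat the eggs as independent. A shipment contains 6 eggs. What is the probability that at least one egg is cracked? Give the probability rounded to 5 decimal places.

0.35301

P(at least one) = 1 − P(none) = 1 − (1 − 0.07)^6
= 1 − 0.6469902 = 0.3530098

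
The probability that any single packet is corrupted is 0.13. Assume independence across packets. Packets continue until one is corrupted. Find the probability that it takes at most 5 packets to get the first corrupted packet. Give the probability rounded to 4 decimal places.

Y = number of packets to the first success; geometric, p = 0.13.
P(Y ≤ 5) = 1 − (1−p)^5 = 1 − 0.498421 = 0.501579

0.5016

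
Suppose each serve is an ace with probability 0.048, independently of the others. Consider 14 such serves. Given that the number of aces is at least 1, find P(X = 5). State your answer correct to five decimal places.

0.00066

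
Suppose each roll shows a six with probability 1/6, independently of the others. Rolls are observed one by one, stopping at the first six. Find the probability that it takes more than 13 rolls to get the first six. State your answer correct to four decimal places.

Y = number of rolls to the first success; geometric, p = 0.166667.
P(Y > 13) = P(first 13 all fail) = (1−p)^13 = 0.093464

0.0935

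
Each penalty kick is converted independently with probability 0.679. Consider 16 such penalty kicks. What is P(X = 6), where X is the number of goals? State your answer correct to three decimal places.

X ~ Binomial(n=16, p=0.679).
P(X=6) = C(16,6) · p^6 · (1−p)^10
= 8008 · 0.097998 · 1.1616e-05 = 0.00912

0.009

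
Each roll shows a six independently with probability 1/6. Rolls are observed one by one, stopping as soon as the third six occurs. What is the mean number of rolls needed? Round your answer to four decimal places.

18.0000

Y = total rolls until the third success; negative binomial with r=3, p=0.166667.
E[Y] = r / p = 3 / 0.166667 = 18.000000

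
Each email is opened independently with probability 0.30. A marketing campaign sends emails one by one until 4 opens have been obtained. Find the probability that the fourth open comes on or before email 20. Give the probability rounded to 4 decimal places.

Finishing within 20 emails ⇔ at least 4 successes in the first 20. With X ~ Binomial(20, 0.30), P(Y ≤ 20) = 1 − P(X ≤ 3).
  k=0: C(20,0)·0.30^0·0.70^20 = 0.000798
  k=1: C(20,1)·0.30^1·0.70^19 = 0.006839
  k=2: C(20,2)·0.30^2·0.70^18 = 0.027846
  k=3: C(20,3)·0.30^3·0.70^17 = 0.071604
1 − 0.107087 = 0.892913

0.8929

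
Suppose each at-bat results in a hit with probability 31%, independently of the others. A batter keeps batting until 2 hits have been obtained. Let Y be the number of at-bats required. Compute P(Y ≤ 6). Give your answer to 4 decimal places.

0.6012

Finishing within 6 at-bats ⇔ at least 2 successes in the first 6. With X ~ Binomial(6, 0.31), P(Y ≤ 6) = 1 − P(X ≤ 1).
  k=0: C(6,0)·0.31^0·0.69^6 = 0.107918
  k=1: C(6,1)·0.31^1·0.69^5 = 0.290910
1 − 0.398828 = 0.601172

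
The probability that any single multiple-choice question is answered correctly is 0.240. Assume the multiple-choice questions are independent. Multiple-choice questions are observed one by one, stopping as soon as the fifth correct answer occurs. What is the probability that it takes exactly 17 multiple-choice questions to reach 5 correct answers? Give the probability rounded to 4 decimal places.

0.0538

Y = trial on which the fifth success occurs; negative binomial, r=5, p=0.24.
P(Y=17) = C(16,4) · p^5 · (1−p)^12
= 1820 · 0.00079626 · 0.037133 = 0.053813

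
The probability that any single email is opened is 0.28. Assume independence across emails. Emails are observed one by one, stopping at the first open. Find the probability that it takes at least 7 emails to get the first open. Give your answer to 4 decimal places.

Y = number of emails to the first success; geometric, p = 0.28.
P(Y > 6) = P(first 6 all fail) = (1−p)^6 = 0.139314

0.1393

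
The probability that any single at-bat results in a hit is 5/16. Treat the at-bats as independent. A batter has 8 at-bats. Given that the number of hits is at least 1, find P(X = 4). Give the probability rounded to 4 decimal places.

X ~ Binomial(8, 0.3125). Want P(X=4 | X≥1) = P(X=4) / P(X≥1).
P(X=4) = C(8,4)·0.3125^4·0.6875^4 = 0.149138
P(X≥1) = 1 − 0.049909 = 0.950091
Ratio = 0.149138 / 0.950091 = 0.156973

0.1570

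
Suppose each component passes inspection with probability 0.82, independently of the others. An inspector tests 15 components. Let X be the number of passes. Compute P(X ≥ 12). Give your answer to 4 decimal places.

0.7218

X ~ Binomial(15, 0.82); P(X ≥ 12) = Σ C(15,k) p^k (1−p)^(15−k) over k:
  k=12: C(15,12)·0.82^12·0.18^3 = 0.245242
  k=13: C(15,13)·0.82^13·0.18^2 = 0.257819
  k=14: C(15,14)·0.82^14·0.18^1 = 0.167787
  k=15: C(15,15)·0.82^15·0.18^0 = 0.050957
Total = 0.721805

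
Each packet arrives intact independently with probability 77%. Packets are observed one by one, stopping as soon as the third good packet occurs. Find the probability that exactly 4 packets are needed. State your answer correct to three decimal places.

0.315

Y = trial on which the third success occurs; negative binomial, r=3, p=0.77.
P(Y=4) = C(3,2) · p^3 · (1−p)^1
= 3 · 0.45653 · 0.23 = 0.31501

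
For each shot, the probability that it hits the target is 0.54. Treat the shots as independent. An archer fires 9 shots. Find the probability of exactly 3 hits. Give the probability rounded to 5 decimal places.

X ~ Binomial(n=9, p=0.54).
P(X=3) = C(9,3) · p^3 · (1−p)^6
= 84 · 0.15746 · 0.0094743 = 0.1253163

0.12532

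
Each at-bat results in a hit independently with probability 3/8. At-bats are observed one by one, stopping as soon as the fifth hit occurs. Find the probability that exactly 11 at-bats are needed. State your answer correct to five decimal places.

0.09282

Y = trial on which the fifth success occurs; negative binomial, r=5, p=0.375.
P(Y=11) = C(10,4) · p^5 · (1−p)^6
= 210 · 0.0074158 · 0.059605 = 0.0928230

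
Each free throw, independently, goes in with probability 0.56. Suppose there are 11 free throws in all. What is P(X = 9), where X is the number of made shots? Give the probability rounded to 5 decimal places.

X ~ Binomial(n=11, p=0.56).
P(X=9) = C(11,9) · p^9 · (1−p)^2
= 55 · 0.0054162 · 0.1936 = 0.0576714

0.05767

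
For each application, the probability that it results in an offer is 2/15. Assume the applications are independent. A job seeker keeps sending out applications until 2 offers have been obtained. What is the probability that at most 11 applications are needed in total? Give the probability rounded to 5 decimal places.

Finishing within 11 applications ⇔ at least 2 successes in the first 11. With X ~ Binomial(11, 0.133333), P(Y ≤ 11) = 1 − P(X ≤ 1).
  k=0: C(11,0)·0.133333^0·0.866667^11 = 0.2071920
  k=1: C(11,1)·0.133333^1·0.866667^10 = 0.3506327
1 − 0.5578247 = 0.4421753

0.44218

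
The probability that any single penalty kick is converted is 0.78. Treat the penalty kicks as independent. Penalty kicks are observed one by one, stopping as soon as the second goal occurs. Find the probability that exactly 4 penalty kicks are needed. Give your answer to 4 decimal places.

0.0883

Y = trial on which the second success occurs; negative binomial, r=2, p=0.78.
P(Y=4) = C(3,1) · p^2 · (1−p)^2
= 3 · 0.6084 · 0.0484 = 0.088340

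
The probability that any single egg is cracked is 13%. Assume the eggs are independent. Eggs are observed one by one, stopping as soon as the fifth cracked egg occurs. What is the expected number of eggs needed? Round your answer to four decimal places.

Y = total eggs until the fifth success; negative binomial with r=5, p=0.13.
E[Y] = r / p = 5 / 0.13 = 38.461538

38.4615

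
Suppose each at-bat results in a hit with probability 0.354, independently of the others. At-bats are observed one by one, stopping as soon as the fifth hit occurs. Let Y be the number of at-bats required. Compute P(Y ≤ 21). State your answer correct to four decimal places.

0.9137

Finishing within 21 at-bats ⇔ at least 5 successes in the first 21. With X ~ Binomial(21, 0.354), P(Y ≤ 21) = 1 − P(X ≤ 4).
  k=0: C(21,0)·0.354^0·0.646^21 = 0.000103
  k=1: C(21,1)·0.354^1·0.646^20 = 0.001191
  k=2: C(21,2)·0.354^2·0.646^19 = 0.006526
  k=3: C(21,3)·0.354^3·0.646^18 = 0.022649
  k=4: C(21,4)·0.354^4·0.646^17 = 0.055851
1 − 0.086320 = 0.913680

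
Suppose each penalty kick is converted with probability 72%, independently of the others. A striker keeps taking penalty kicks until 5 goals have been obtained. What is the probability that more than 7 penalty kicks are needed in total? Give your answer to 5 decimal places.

0.30807

Needing more than 7 penalty kicks ⇔ fewer than 5 successes in the first 7. With X ~ Binomial(7, 0.72), P(Y > 7) = P(X ≤ 4).
  k=0: C(7,0)·0.72^0·0.28^7 = 0.0001349
  k=1: C(7,1)·0.72^1·0.28^6 = 0.0024287
  k=2: C(7,2)·0.72^2·0.28^5 = 0.0187359
  k=3: C(7,3)·0.72^3·0.28^4 = 0.0802967
  k=4: C(7,4)·0.72^4·0.28^3 = 0.2064772
P(X ≤ 4) = 0.3080735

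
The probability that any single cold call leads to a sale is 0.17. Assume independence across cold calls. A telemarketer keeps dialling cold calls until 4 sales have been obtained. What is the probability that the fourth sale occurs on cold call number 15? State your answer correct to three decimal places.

0.039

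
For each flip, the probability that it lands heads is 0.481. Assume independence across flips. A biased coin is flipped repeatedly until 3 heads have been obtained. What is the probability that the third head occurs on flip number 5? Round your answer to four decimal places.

0.1799

Y = trial on which the third success occurs; negative binomial, r=3, p=0.481.
P(Y=5) = C(4,2) · p^3 · (1−p)^2
= 6 · 0.11128 · 0.26936 = 0.179854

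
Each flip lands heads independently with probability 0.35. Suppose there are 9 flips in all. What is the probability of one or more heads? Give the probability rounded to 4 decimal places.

P(at least one) = 1 − P(none) = 1 − (1 − 0.35)^9
= 1 − 0.020712 = 0.979288

0.9793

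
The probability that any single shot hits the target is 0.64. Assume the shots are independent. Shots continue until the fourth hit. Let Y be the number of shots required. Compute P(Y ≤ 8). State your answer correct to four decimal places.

0.8820

Finishing within 8 shots ⇔ at least 4 successes in the first 8. With X ~ Binomial(8, 0.64), P(Y ≤ 8) = 1 − P(X ≤ 3).
  k=0: C(8,0)·0.64^0·0.36^8 = 0.000282
  k=1: C(8,1)·0.64^1·0.36^7 = 0.004012
  k=2: C(8,2)·0.64^2·0.36^6 = 0.024965
  k=3: C(8,3)·0.64^3·0.36^5 = 0.088765
1 − 0.118024 = 0.881976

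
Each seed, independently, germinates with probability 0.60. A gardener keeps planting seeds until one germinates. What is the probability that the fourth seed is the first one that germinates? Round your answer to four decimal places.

0.0384

Geometric (trials to first success), p = 0.60.
P(Y = 4) = (1−p)^3 · p = 0.064 · 0.60 = 0.038400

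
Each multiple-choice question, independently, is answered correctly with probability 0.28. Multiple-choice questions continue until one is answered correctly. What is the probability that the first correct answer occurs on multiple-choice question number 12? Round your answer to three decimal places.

0.008

Geometric (trials to first success), p = 0.28.
P(Y = 12) = (1−p)^11 · p = 0.026956 · 0.28 = 0.00755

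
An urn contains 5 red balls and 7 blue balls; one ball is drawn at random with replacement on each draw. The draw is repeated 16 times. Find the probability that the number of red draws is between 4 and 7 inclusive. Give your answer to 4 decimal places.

0.6174

X ~ Binomial(16, 0.416667); P(4 ≤ X ≤ 7) = Σ C(16,k) p^k (1−p)^(16−k) over k:
  k=4: C(16,4)·0.416667^4·0.583333^12 = 0.085158
  k=5: C(16,5)·0.416667^5·0.583333^11 = 0.145986
  k=6: C(16,6)·0.416667^6·0.583333^10 = 0.191172
  k=7: C(16,7)·0.416667^7·0.583333^9 = 0.195074
Total = 0.617390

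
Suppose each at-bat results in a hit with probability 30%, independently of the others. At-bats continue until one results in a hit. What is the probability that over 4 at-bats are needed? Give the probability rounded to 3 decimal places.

Y = number of at-bats to the first success; geometric, p = 0.30.
P(Y > 4) = P(first 4 all fail) = (1−p)^4 = 0.24010

0.240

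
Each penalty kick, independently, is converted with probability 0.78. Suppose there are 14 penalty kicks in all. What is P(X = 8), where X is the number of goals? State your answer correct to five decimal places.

X ~ Binomial(n=14, p=0.78).
P(X=8) = C(14,8) · p^8 · (1−p)^6
= 3003 · 0.13701 · 0.00011338 = 0.0466496

0.04665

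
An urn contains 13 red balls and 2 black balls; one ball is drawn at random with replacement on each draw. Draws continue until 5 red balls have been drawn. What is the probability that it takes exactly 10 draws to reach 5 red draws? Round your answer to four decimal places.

0.0026

Y = trial on which the fifth success occurs; negative binomial, r=5, p=0.866667.
P(Y=10) = C(9,4) · p^5 · (1−p)^5
= 126 · 0.48895 · 4.214e-05 = 0.002596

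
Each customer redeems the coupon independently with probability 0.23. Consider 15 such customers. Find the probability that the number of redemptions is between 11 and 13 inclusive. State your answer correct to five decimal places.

X ~ Binomial(15, 0.23); P(11 ≤ X ≤ 13) = Σ C(15,k) p^k (1−p)^(15−k) over k:
  k=11: C(15,11)·0.23^11·0.77^4 = 0.0000457
  k=12: C(15,12)·0.23^12·0.77^3 = 0.0000046
  k=13: C(15,13)·0.23^13·0.77^2 = 0.0000003
Total = 0.0000506

0.00005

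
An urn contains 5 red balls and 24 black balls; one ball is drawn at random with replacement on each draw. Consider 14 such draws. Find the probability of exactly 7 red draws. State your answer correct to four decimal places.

X ~ Binomial(n=14, p=0.172414).
P(X=7) = C(14,7) · p^7 · (1−p)^7
= 3432 · 4.529e-06 · 0.26588 = 0.004133

0.0041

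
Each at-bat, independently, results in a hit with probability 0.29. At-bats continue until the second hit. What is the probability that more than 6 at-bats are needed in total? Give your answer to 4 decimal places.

Needing more than 6 at-bats ⇔ fewer than 2 successes in the first 6. With X ~ Binomial(6, 0.29), P(Y > 6) = P(X ≤ 1).
  k=0: C(6,0)·0.29^0·0.71^6 = 0.128100
  k=1: C(6,1)·0.29^1·0.71^5 = 0.313936
P(X ≤ 1) = 0.442036

0.4420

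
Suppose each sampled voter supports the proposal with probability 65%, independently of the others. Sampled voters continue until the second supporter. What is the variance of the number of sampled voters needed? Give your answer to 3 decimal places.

1.657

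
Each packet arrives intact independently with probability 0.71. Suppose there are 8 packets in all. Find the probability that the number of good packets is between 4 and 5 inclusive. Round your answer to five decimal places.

X ~ Binomial(8, 0.71); P(4 ≤ X ≤ 5) = Σ C(8,k) p^k (1−p)^(8−k) over k:
  k=4: C(8,4)·0.71^4·0.29^4 = 0.1258124
  k=5: C(8,5)·0.71^5·0.29^3 = 0.2464188
Total = 0.3722312

0.37223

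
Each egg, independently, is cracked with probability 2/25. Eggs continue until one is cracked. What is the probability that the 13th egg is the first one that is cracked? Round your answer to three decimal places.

Geometric (trials to first success), p = 0.08.
P(Y = 13) = (1−p)^12 · p = 0.36767 · 0.08 = 0.02941

0.029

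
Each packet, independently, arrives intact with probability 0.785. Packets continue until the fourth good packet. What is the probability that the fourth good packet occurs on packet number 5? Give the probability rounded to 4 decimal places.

0.3266

Y = trial on which the fourth success occurs; negative binomial, r=4, p=0.785.
P(Y=5) = C(4,3) · p^4 · (1−p)^1
= 4 · 0.37973 · 0.215 = 0.326571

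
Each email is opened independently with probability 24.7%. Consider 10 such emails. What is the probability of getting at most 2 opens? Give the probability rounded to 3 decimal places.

X ~ Binomial(10, 0.247); P(X ≤ 2) = Σ C(10,k) p^k (1−p)^(10−k) over k:
  k=0: C(10,0)·0.247^0·0.753^10 = 0.05861
  k=1: C(10,1)·0.247^1·0.753^9 = 0.19224
  k=2: C(10,2)·0.247^2·0.753^8 = 0.28377
Total = 0.53462

0.535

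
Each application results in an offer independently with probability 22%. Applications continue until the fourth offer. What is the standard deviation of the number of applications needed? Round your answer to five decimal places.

Y = total applications until the fourth success; negative binomial with r=4, p=0.22.
SD(Y) = √[r(1−p)/p²] = √(64.4628099) = 8.0288735

8.02887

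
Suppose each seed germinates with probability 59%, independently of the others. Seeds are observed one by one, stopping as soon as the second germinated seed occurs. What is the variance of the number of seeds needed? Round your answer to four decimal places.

2.3556

Y = total seeds until the second success; negative binomial with r=2, p=0.59.
Var(Y) = r(1−p)/p² = 2·0.41 / 0.59² = 2.355645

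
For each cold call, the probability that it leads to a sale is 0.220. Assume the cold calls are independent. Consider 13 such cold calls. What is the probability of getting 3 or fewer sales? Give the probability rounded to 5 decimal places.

X ~ Binomial(13, 0.22); P(X ≤ 3) = Σ C(13,k) p^k (1−p)^(13−k) over k:
  k=0: C(13,0)·0.22^0·0.78^13 = 0.0395576
  k=1: C(13,1)·0.22^1·0.78^12 = 0.1450445
  k=2: C(13,2)·0.22^2·0.78^11 = 0.2454599
  k=3: C(13,3)·0.22^3·0.78^10 = 0.2538517
Total = 0.6839137

0.68391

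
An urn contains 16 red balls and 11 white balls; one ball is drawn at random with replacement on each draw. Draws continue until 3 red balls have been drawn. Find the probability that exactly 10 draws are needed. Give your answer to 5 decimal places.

Y = trial on which the third success occurs; negative binomial, r=3, p=0.592593.
P(Y=10) = C(9,2) · p^3 · (1−p)^7
= 36 · 0.2081 · 0.001863 = 0.0139564

0.01396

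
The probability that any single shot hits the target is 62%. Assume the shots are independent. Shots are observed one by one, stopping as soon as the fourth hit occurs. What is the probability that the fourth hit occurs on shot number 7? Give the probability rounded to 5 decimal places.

0.16216

Y = trial on which the fourth success occurs; negative binomial, r=4, p=0.62.
P(Y=7) = C(6,3) · p^4 · (1−p)^3
= 20 · 0.14776 · 0.054872 = 0.1621614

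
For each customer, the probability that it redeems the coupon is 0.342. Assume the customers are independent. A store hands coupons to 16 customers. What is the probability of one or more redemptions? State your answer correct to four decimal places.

P(at least one) = 1 − P(none) = 1 − (1 − 0.342)^16
= 1 − 0.001235 = 0.998765

0.9988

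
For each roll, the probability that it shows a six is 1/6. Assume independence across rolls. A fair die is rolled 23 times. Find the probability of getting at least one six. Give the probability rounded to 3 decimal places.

0.985

P(at least one) = 1 − P(none) = 1 − (1 − 0.166667)^23
= 1 − 0.01509 = 0.98491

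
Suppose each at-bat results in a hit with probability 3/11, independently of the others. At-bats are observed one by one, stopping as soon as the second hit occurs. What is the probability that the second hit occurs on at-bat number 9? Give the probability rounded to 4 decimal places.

Y = trial on which the second success occurs; negative binomial, r=2, p=0.272727.
P(Y=9) = C(8,1) · p^2 · (1−p)^7
= 8 · 0.07438 · 0.10762 = 0.064037

0.0640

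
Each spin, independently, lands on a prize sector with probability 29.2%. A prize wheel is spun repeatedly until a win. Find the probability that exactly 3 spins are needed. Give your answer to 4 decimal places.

Geometric (trials to first success), p = 0.292.
P(Y = 3) = (1−p)^2 · p = 0.50126 · 0.292 = 0.146369

0.1464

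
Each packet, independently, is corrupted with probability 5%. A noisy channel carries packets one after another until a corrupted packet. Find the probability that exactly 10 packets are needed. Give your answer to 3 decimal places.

Geometric (trials to first success), p = 0.05.
P(Y = 10) = (1−p)^9 · p = 0.63025 · 0.05 = 0.03151

0.032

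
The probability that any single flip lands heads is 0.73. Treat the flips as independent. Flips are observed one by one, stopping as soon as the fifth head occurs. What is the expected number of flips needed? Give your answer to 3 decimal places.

6.849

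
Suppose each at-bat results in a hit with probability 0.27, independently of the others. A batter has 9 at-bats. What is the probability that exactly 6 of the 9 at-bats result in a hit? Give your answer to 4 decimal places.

0.0127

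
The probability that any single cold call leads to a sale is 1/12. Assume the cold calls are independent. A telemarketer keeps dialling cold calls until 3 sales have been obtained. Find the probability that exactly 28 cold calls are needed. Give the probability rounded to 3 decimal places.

Y = trial on which the third success occurs; negative binomial, r=3, p=0.083333.
P(Y=28) = C(27,2) · p^3 · (1−p)^25
= 351 · 0.0005787 · 0.11358 = 0.02307

0.023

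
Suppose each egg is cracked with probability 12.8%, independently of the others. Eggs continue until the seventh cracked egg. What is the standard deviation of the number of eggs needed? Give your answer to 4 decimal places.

19.3018

Y = total eggs until the seventh success; negative binomial with r=7, p=0.128.
SD(Y) = √[r(1−p)/p²] = √(372.558594) = 19.301777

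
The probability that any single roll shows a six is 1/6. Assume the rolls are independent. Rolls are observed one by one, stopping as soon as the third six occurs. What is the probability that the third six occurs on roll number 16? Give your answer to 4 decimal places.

0.0454

Y = trial on which the third success occurs; negative binomial, r=3, p=0.166667.
P(Y=16) = C(15,2) · p^3 · (1−p)^13
= 105 · 0.0046296 · 0.093464 = 0.045434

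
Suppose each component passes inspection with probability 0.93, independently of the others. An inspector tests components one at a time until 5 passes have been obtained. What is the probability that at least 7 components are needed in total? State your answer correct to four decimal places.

0.0608

Needing more than 6 components ⇔ fewer than 5 successes in the first 6. With X ~ Binomial(6, 0.93), P(Y > 6) = P(X ≤ 4).
  k=0: C(6,0)·0.93^0·0.07^6 = 0.000000
  k=1: C(6,1)·0.93^1·0.07^5 = 0.000009
  k=2: C(6,2)·0.93^2·0.07^4 = 0.000311
  k=3: C(6,3)·0.93^3·0.07^3 = 0.005518
  k=4: C(6,4)·0.93^4·0.07^2 = 0.054982
P(X ≤ 4) = 0.060821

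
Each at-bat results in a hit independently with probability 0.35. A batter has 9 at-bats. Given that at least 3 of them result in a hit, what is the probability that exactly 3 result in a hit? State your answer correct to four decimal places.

0.4099

X ~ Binomial(9, 0.35). Want P(X=3 | X≥3) = P(X=3) / P(X≥3).
P(X=3) = C(9,3)·0.35^3·0.65^6 = 0.271621
P(X≥3) = 1 − 0.020712 − 0.100373 − 0.216188 = 0.662727
Ratio = 0.271621 / 0.662727 = 0.409854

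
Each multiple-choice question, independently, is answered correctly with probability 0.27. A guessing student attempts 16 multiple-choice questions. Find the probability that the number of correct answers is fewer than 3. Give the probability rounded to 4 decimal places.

0.1518

X ~ Binomial(16, 0.27); P(X ≤ 2) = Σ C(16,k) p^k (1−p)^(16−k) over k:
  k=0: C(16,0)·0.27^0·0.73^16 = 0.006504
  k=1: C(16,1)·0.27^1·0.73^15 = 0.038488
  k=2: C(16,2)·0.27^2·0.73^14 = 0.106765
Total = 0.151757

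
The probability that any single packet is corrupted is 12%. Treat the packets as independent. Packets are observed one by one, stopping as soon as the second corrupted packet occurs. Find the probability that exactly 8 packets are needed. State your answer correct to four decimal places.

Y = trial on which the second success occurs; negative binomial, r=2, p=0.12.
P(Y=8) = C(7,1) · p^2 · (1−p)^6
= 7 · 0.0144 · 0.4644 = 0.046812

0.0468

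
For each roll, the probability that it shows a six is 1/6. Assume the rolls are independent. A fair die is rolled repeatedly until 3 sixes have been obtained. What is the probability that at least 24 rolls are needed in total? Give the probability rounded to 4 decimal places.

0.2373

Needing more than 23 rolls ⇔ fewer than 3 successes in the first 23. With X ~ Binomial(23, 0.166667), P(Y > 23) = P(X ≤ 2).
  k=0: C(23,0)·0.166667^0·0.833333^23 = 0.015095
  k=1: C(23,1)·0.166667^1·0.833333^22 = 0.069437
  k=2: C(23,2)·0.166667^2·0.833333^21 = 0.152761
P(X ≤ 2) = 0.237292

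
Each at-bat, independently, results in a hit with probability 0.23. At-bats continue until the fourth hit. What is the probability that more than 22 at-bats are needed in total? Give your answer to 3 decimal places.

Needing more than 22 at-bats ⇔ fewer than 4 successes in the first 22. With X ~ Binomial(22, 0.23), P(Y > 22) = P(X ≤ 3).
  k=0: C(22,0)·0.23^0·0.77^22 = 0.00318
  k=1: C(22,1)·0.23^1·0.77^21 = 0.02091
  k=2: C(22,2)·0.23^2·0.77^20 = 0.06560
  k=3: C(22,3)·0.23^3·0.77^19 = 0.13063
P(X ≤ 3) = 0.22032

0.220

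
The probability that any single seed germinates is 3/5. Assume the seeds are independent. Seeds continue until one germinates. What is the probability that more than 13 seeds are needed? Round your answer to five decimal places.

0.00001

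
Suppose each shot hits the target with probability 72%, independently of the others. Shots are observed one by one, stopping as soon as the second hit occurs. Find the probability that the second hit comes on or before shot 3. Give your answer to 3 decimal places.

0.809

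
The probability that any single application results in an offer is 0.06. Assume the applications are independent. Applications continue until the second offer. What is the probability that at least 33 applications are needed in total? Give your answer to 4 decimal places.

0.4201

Needing more than 32 applications ⇔ fewer than 2 successes in the first 32. With X ~ Binomial(32, 0.06), P(Y > 32) = P(X ≤ 1).
  k=0: C(32,0)·0.06^0·0.94^32 = 0.138067
  k=1: C(32,1)·0.06^1·0.94^31 = 0.282010
P(X ≤ 1) = 0.420078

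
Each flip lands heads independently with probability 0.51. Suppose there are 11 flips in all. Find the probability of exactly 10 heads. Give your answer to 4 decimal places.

X ~ Binomial(n=11, p=0.51).
P(X=10) = C(11,10) · p^10 · (1−p)^1
= 11 · 0.0011904 · 0.49 = 0.006416

0.0064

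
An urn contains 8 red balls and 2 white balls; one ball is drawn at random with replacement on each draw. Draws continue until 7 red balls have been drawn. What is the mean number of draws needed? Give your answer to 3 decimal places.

8.750

Y = total draws until the seventh success; negative binomial with r=7, p=0.80.
E[Y] = r / p = 7 / 0.80 = 8.75000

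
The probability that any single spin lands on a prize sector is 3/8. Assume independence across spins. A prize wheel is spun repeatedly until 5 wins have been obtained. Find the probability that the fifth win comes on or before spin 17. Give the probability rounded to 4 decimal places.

Finishing within 17 spins ⇔ at least 5 successes in the first 17. With X ~ Binomial(17, 0.375), P(Y ≤ 17) = 1 − P(X ≤ 4).
  k=0: C(17,0)·0.375^0·0.625^17 = 0.000339
  k=1: C(17,1)·0.375^1·0.625^16 = 0.003456
  k=2: C(17,2)·0.375^2·0.625^15 = 0.016588
  k=3: C(17,3)·0.375^3·0.625^14 = 0.049765
  k=4: C(17,4)·0.375^4·0.625^13 = 0.104506
1 − 0.174654 = 0.825346

0.8253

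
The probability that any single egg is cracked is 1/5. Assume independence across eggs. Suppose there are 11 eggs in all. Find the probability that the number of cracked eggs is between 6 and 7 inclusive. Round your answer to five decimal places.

X ~ Binomial(11, 0.20); P(6 ≤ X ≤ 7) = Σ C(11,k) p^k (1−p)^(11−k) over k:
  k=6: C(11,6)·0.20^6·0.80^5 = 0.0096888
  k=7: C(11,7)·0.20^7·0.80^4 = 0.0017302
Total = 0.0114190

0.01142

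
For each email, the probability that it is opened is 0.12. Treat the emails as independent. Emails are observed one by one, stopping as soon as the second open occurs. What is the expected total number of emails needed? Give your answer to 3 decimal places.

16.667

Y = total emails until the second success; negative binomial with r=2, p=0.12.
E[Y] = r / p = 2 / 0.12 = 16.66667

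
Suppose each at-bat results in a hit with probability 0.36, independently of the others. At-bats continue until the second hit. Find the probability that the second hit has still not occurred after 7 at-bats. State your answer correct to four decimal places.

Needing more than 7 at-bats ⇔ fewer than 2 successes in the first 7. With X ~ Binomial(7, 0.36), P(Y > 7) = P(X ≤ 1).
  k=0: C(7,0)·0.36^0·0.64^7 = 0.043980
  k=1: C(7,1)·0.36^1·0.64^6 = 0.173173
P(X ≤ 1) = 0.217154

0.2172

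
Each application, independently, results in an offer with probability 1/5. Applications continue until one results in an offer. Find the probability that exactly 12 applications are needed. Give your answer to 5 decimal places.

Geometric (trials to first success), p = 0.20.
P(Y = 12) = (1−p)^11 · p = 0.085899 · 0.20 = 0.0171799

0.01718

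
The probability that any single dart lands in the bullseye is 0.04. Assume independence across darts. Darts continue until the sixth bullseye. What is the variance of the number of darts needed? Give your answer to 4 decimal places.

3600.0000

Y = total darts until the sixth success; negative binomial with r=6, p=0.04.
Var(Y) = r(1−p)/p² = 6·0.96 / 0.04² = 3600.000000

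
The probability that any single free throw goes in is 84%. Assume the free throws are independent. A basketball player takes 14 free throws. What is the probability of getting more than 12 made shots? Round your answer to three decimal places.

0.319

X ~ Binomial(14, 0.84); P(X ≥ 13) = Σ C(14,k) p^k (1−p)^(14−k) over k:
  k=13: C(14,13)·0.84^13·0.16^1 = 0.23221
  k=14: C(14,14)·0.84^14·0.16^0 = 0.08708
Total = 0.31929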